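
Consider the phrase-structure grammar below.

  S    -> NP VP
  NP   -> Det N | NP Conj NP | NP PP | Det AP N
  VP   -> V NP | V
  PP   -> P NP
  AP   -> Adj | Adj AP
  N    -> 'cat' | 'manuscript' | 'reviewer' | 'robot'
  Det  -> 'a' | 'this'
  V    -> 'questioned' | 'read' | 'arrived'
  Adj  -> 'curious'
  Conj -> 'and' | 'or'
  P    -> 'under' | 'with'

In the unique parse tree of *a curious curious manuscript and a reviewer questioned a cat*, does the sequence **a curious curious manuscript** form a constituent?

Yes

[S [NP [NP [Det a] [AP [Adj curious] [AP [Adj curious]]] [N manuscript]] [Conj and] [NP [Det a] [N reviewer]]] [VP [V questioned] [NP [Det a] [N cat]]]]
The words 'a curious curious manuscript' are exhaustively dominated by a single NP node (built by NP → Det AP N), so they form a constituent.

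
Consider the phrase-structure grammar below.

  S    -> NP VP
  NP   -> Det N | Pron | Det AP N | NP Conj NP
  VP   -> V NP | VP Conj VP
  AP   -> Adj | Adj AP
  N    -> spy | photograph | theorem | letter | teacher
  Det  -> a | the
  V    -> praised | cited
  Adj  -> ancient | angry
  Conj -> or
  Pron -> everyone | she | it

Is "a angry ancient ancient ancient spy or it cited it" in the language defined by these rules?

Grammatical

S
  NP
    NP
      Det: a
      AP
        Adj: angry
        AP
          Adj: ancient
          AP
            Adj: ancient
            AP
              Adj: ancient
      N: spy
    Conj: or
    NP
      Pron: it
  VP
    V: cited
    NP
      Pron: it
Each bracket corresponds to one application of a listed rule, so the string is derivable from S.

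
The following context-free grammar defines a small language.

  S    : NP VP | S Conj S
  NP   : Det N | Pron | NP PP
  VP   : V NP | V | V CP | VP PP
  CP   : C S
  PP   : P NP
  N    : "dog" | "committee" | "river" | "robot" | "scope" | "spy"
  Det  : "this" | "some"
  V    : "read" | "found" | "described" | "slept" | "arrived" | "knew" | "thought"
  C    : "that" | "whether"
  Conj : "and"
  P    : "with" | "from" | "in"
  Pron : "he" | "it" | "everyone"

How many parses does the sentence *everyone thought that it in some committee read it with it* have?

Two of the 3 distinct bracketings:
[S [NP [Pron everyone]] [VP [V thought] [CP [C that] [S [NP [NP [Pron it]] [PP [P in] [NP [Det some] [N committee]]]] [VP [V read] [NP [NP [Pron it]] [PP [P with] [NP [Pron it]]]]]]]]]
[S [NP [Pron everyone]] [VP [V thought] [CP [C that] [S [NP [NP [Pron it]] [PP [P in] [NP [Det some] [N committee]]]] [VP [VP [V read] [NP [Pron it]]] [PP [P with] [NP [Pron it]]]]]]]]
The difference turns on whether VP → VP PP is used at the relevant span, versus an alternative expansion of VP.

3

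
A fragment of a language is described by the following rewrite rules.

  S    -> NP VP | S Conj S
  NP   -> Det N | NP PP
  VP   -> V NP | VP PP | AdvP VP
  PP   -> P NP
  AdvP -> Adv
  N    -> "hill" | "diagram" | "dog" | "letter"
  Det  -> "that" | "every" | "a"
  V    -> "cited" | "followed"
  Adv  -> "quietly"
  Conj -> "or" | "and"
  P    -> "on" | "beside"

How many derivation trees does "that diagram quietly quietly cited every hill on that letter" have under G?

4

Two of the 4 distinct bracketings:
[S [NP [Det that] [N diagram]] [VP [VP [AdvP [Adv quietly]] [VP [AdvP [Adv quietly]] [VP [V cited] [NP [Det every] [N hill]]]]] [PP [P on] [NP [Det that] [N letter]]]]]
[S [NP [Det that] [N diagram]] [VP [AdvP [Adv quietly]] [VP [VP [AdvP [Adv quietly]] [VP [V cited] [NP [Det every] [N hill]]]] [PP [P on] [NP [Det that] [N letter]]]]]]
The trees differ in how a recursive rule is bracketed over the same span.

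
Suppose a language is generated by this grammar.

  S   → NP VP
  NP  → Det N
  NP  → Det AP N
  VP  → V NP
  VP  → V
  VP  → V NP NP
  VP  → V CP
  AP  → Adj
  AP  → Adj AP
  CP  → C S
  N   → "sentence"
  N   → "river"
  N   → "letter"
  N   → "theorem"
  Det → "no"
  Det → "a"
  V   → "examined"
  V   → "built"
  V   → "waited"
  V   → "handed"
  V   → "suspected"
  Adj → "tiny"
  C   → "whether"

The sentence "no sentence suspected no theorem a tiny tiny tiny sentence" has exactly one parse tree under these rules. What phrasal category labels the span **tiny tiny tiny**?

S
  NP
    Det: no
    N: sentence
  VP
    V: suspected
    NP
      Det: no
      N: theorem
    NP
      Det: a
      AP
        Adj: tiny
        AP
          Adj: tiny
          AP
            Adj: tiny
      N: sentence
The span 'tiny tiny tiny' is the AP node built by AP → Adj AP.

AP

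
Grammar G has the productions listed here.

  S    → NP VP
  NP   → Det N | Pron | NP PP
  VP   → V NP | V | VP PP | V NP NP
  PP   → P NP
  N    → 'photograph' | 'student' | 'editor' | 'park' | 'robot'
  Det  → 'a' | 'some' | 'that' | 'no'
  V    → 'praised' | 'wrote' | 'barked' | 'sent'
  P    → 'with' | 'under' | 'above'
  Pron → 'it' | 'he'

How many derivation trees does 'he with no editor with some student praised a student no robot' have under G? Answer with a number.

2

The two bracketings:
[S [NP [NP [Pron he]] [PP [P with] [NP [NP [Det no] [N editor]] [PP [P with] [NP [Det some] [N student]]]]]] [VP [V praised] [NP [Det a] [N student]] [NP [Det no] [N robot]]]]
[S [NP [NP [NP [Pron he]] [PP [P with] [NP [Det no] [N editor]]]] [PP [P with] [NP [Det some] [N student]]]] [VP [V praised] [NP [Det a] [N student]] [NP [Det no] [N robot]]]]
The trees differ in how a recursive rule is bracketed over the same span.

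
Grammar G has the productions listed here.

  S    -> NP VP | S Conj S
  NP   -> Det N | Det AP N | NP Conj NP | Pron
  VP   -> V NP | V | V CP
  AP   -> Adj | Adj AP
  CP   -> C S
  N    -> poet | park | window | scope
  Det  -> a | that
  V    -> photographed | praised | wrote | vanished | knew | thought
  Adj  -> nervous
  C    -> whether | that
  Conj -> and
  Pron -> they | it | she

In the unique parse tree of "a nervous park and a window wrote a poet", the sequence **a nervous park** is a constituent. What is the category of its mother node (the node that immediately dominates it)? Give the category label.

NP

[S [NP [NP [Det a] [AP [Adj nervous]] [N park]] [Conj and] [NP [Det a] [N window]]] [VP [V wrote] [NP [Det a] [N poet]]]]
The span 'a nervous park' is the NP node built by NP → Det AP N.
Its mother is the NP built by NP → NP Conj NP.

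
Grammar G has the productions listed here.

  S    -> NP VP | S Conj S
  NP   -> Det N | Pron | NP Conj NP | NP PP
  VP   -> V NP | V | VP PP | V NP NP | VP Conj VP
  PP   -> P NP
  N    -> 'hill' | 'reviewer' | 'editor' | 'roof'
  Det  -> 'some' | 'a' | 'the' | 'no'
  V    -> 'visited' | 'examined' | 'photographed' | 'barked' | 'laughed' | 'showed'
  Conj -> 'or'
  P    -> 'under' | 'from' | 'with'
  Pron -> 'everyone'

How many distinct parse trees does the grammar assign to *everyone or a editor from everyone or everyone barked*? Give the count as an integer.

Two of the 5 distinct bracketings:
[S [NP [NP [Pron everyone]] [Conj or] [NP [NP [NP [Det a] [N editor]] [PP [P from] [NP [Pron everyone]]]] [Conj or] [NP [Pron everyone]]]] [VP [V barked]]]
[S [NP [NP [Pron everyone]] [Conj or] [NP [NP [Det a] [N editor]] [PP [P from] [NP [NP [Pron everyone]] [Conj or] [NP [Pron everyone]]]]]] [VP [V barked]]]
The trees differ in how a recursive rule is bracketed over the same span.

5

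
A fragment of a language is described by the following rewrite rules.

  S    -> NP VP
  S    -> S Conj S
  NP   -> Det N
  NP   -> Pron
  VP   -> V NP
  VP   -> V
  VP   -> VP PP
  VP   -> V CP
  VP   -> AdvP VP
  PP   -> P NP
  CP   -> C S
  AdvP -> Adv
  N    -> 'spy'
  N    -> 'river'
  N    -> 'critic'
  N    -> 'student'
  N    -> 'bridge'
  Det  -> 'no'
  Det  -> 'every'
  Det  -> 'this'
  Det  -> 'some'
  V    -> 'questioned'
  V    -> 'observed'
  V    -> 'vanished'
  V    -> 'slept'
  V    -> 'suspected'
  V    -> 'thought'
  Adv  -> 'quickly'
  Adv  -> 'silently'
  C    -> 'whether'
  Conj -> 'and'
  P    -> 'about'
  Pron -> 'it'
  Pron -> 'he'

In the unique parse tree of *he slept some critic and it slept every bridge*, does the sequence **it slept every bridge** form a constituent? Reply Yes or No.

[S [S [NP [Pron he]] [VP [V slept] [NP [Det some] [N critic]]]] [Conj and] [S [NP [Pron it]] [VP [V slept] [NP [Det every] [N bridge]]]]]
The words 'it slept every bridge' are exhaustively dominated by a single S node (built by S → NP VP), so they form a constituent.

Yes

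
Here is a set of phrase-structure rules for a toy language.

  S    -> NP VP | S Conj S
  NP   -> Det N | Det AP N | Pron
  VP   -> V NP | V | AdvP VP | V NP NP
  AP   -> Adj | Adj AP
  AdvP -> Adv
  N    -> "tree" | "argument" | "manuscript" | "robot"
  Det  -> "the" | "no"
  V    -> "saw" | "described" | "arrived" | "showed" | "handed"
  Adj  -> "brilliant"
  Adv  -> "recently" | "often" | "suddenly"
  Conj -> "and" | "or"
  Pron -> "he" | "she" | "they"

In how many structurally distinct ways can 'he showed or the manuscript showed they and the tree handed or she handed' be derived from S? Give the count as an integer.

Two of the 5 distinct bracketings:
[S [S [NP [Pron he]] [VP [V showed]]] [Conj or] [S [S [NP [Det the] [N manuscript]] [VP [V showed] [NP [Pron they]]]] [Conj and] [S [S [NP [Det the] [N tree]] [VP [V handed]]] [Conj or] [S [NP [Pron she]] [VP [V handed]]]]]]
[S [S [NP [Pron he]] [VP [V showed]]] [Conj or] [S [S [S [NP [Det the] [N manuscript]] [VP [V showed] [NP [Pron they]]]] [Conj and] [S [NP [Det the] [N tree]] [VP [V handed]]]] [Conj or] [S [NP [Pron she]] [VP [V handed]]]]]
The trees differ in how a recursive rule is bracketed over the same span.

5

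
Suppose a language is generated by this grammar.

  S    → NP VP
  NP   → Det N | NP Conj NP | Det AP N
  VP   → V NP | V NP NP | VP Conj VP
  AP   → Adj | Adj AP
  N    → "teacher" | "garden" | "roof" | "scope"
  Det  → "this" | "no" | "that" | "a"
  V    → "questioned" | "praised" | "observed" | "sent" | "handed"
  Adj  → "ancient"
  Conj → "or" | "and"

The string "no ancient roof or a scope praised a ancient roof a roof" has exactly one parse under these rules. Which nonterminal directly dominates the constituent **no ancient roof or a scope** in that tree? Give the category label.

S
  NP
    NP
      Det: no
      AP
        Adj: ancient
      N: roof
    Conj: or
    NP
      Det: a
      N: scope
  VP
    V: praised
    NP
      Det: a
      AP
        Adj: ancient
      N: roof
    NP
      Det: a
      N: roof
The span 'no ancient roof or a scope' is the NP node built by NP → NP Conj NP.
Its mother is the S built by S → NP VP.

S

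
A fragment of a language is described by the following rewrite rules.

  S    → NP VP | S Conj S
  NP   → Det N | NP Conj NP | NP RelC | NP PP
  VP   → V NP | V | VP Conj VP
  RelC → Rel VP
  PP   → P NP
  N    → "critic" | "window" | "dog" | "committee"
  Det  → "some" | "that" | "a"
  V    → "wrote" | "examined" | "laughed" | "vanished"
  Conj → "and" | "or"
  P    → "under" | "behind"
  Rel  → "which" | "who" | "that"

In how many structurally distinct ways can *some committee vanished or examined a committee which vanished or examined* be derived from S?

Two of the 3 distinct bracketings:
[S [NP [Det some] [N committee]] [VP [VP [V vanished]] [Conj or] [VP [V examined] [NP [NP [Det a] [N committee]] [RelC [Rel which] [VP [VP [V vanished]] [Conj or] [VP [V examined]]]]]]]]
[S [NP [Det some] [N committee]] [VP [VP [V vanished]] [Conj or] [VP [VP [V examined] [NP [NP [Det a] [N committee]] [RelC [Rel which] [VP [V vanished]]]]] [Conj or] [VP [V examined]]]]]
The trees differ in how a recursive rule is bracketed over the same span.

3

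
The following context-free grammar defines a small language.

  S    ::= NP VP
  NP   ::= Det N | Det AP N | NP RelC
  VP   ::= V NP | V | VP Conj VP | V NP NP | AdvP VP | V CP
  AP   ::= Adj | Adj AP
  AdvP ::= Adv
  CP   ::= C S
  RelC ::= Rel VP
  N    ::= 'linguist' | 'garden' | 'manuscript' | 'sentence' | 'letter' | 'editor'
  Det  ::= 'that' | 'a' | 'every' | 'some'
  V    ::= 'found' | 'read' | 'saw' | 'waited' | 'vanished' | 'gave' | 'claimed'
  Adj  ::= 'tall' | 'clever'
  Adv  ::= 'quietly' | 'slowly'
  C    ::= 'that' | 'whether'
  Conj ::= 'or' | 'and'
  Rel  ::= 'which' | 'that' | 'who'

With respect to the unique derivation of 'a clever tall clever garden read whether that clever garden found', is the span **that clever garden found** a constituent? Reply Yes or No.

Yes

[S [NP [Det a] [AP [Adj clever] [AP [Adj tall] [AP [Adj clever]]]] [N garden]] [VP [V read] [CP [C whether] [S [NP [Det that] [AP [Adj clever]] [N garden]] [VP [V found]]]]]]
The words 'that clever garden found' are exhaustively dominated by a single S node (built by S → NP VP), so they form a constituent.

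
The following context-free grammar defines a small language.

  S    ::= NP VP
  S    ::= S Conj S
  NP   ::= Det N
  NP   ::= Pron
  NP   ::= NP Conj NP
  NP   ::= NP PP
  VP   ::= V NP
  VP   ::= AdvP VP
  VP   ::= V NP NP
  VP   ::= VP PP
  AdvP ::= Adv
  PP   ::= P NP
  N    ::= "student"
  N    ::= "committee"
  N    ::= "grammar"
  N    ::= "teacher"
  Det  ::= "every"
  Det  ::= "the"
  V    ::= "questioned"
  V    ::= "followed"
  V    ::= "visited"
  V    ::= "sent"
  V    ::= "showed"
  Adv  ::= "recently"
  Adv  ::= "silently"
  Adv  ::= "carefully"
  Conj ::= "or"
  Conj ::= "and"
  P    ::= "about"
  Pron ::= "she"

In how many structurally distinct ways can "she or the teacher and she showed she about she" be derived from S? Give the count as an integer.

4

Two of the 4 distinct bracketings:
[S [NP [NP [Pron she]] [Conj or] [NP [NP [Det the] [N teacher]] [Conj and] [NP [Pron she]]]] [VP [V showed] [NP [NP [Pron she]] [PP [P about] [NP [Pron she]]]]]]
[S [NP [NP [Pron she]] [Conj or] [NP [NP [Det the] [N teacher]] [Conj and] [NP [Pron she]]]] [VP [VP [V showed] [NP [Pron she]]] [PP [P about] [NP [Pron she]]]]]
The difference turns on whether NP → NP PP is used at the relevant span, versus an alternative expansion of NP.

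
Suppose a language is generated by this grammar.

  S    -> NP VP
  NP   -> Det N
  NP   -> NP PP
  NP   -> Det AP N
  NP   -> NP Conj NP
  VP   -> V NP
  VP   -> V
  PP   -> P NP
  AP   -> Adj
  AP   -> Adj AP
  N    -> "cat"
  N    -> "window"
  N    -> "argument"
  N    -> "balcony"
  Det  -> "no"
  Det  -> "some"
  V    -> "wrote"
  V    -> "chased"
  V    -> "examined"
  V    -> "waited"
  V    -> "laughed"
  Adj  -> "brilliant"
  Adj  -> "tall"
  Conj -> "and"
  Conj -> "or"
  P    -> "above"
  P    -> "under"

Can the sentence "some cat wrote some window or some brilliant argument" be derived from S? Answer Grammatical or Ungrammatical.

[S [NP [Det some] [N cat]] [VP [V wrote] [NP [NP [Det some] [N window]] [Conj or] [NP [Det some] [AP [Adj brilliant]] [N argument]]]]]
Each bracket corresponds to one application of a listed rule, so the string is derivable from S.

Grammatical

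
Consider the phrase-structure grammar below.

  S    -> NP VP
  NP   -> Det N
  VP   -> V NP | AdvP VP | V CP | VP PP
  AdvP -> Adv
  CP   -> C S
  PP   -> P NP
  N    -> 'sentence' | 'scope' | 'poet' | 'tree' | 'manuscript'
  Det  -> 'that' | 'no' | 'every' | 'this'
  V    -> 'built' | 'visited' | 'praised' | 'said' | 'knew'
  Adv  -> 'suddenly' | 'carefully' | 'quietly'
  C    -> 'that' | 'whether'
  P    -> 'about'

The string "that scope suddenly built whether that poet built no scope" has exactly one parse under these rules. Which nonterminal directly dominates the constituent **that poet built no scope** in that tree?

CP

[S [NP [Det that] [N scope]] [VP [AdvP [Adv suddenly]] [VP [V built] [CP [C whether] [S [NP [Det that] [N poet]] [VP [V built] [NP [Det no] [N scope]]]]]]]]
The span 'that poet built no scope' is the S node built by S → NP VP.
Its mother is the CP built by CP → C S.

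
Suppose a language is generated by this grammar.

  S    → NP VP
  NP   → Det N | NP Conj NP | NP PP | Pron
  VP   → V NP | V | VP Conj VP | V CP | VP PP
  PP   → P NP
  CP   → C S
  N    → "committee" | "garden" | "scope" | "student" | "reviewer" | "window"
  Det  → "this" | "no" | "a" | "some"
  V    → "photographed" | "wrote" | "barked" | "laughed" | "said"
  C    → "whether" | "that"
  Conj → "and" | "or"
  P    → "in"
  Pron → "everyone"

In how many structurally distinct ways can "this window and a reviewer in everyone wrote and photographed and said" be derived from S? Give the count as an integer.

4

Two of the 4 distinct bracketings:
[S [NP [NP [Det this] [N window]] [Conj and] [NP [NP [Det a] [N reviewer]] [PP [P in] [NP [Pron everyone]]]]] [VP [VP [V wrote]] [Conj and] [VP [VP [V photographed]] [Conj and] [VP [V said]]]]]
[S [NP [NP [Det this] [N window]] [Conj and] [NP [NP [Det a] [N reviewer]] [PP [P in] [NP [Pron everyone]]]]] [VP [VP [VP [V wrote]] [Conj and] [VP [V photographed]]] [Conj and] [VP [V said]]]]
The trees differ in how a recursive rule is bracketed over the same span.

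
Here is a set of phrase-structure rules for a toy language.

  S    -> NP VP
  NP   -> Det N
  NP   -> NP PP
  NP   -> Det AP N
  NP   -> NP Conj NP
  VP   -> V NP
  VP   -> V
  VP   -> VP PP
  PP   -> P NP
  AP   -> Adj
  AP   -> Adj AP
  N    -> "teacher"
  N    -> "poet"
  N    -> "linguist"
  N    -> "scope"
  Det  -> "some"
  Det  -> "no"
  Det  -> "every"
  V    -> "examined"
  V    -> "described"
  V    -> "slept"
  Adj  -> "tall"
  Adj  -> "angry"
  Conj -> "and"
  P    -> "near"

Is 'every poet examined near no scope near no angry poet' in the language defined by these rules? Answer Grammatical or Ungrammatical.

[S [NP [Det every] [N poet]] [VP [VP [V examined]] [PP [P near] [NP [NP [Det no] [N scope]] [PP [P near] [NP [Det no] [AP [Adj angry]] [N poet]]]]]]]
The bracketing above is licensed at every node by one of the given productions, with S at the root.

Grammatical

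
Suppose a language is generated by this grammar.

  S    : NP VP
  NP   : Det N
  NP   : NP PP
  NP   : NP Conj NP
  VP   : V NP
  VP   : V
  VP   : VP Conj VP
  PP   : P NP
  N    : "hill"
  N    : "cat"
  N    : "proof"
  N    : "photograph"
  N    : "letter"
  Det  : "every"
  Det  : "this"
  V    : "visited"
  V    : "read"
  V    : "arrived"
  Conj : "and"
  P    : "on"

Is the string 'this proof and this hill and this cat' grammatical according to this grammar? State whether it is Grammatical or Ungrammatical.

Ungrammatical

For S → NP VP, every NP-prefix leaves a non-VP remainder: after 'this proof' the remainder is not a VP; after 'this proof and this hill' the remainder is not a VP.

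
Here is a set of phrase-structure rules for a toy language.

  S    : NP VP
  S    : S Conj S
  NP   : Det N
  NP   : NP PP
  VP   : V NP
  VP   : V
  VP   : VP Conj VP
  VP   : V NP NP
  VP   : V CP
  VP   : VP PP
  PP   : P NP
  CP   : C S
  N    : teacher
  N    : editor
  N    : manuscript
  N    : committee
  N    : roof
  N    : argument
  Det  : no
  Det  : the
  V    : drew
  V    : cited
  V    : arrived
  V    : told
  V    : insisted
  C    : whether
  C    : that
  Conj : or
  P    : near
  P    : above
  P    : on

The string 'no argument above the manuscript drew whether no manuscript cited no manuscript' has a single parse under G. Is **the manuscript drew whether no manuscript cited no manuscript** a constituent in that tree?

No

[S [NP [NP [Det no] [N argument]] [PP [P above] [NP [Det the] [N manuscript]]]] [VP [V drew] [CP [C whether] [S [NP [Det no] [N manuscript]] [VP [V cited] [NP [Det no] [N manuscript]]]]]]]
The smallest constituent containing 'the manuscript drew whether no manuscript cited no manuscript' is the S spanning 'no argument above the manuscript drew whether no manuscript cited no manuscript'; no single node in the tree dominates exactly the given words.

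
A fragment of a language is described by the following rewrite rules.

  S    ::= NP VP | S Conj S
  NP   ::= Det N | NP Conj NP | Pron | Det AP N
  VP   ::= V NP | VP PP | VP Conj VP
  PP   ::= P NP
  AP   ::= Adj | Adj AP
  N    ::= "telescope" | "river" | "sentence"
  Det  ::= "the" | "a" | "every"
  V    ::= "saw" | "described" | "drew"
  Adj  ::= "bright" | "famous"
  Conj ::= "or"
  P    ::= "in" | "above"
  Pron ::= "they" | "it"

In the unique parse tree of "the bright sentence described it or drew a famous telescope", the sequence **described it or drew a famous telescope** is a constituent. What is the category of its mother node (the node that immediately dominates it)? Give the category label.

[S [NP [Det the] [AP [Adj bright]] [N sentence]] [VP [VP [V described] [NP [Pron it]]] [Conj or] [VP [V drew] [NP [Det a] [AP [Adj famous]] [N telescope]]]]]
The span 'described it or drew a famous telescope' is the VP node built by VP → VP Conj VP.
Its mother is the S built by S → NP VP.

S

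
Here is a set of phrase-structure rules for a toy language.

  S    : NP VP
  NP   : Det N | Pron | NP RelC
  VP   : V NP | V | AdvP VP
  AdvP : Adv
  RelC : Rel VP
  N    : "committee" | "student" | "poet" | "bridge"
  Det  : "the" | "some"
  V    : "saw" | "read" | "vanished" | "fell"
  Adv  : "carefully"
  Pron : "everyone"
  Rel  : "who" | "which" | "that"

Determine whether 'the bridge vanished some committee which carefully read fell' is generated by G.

Ungrammatical

For S → NP VP, the only prefix that parses as NP is 'the bridge', but the remainder 'vanished some committee which carefully read fell' is not a VP under these rules.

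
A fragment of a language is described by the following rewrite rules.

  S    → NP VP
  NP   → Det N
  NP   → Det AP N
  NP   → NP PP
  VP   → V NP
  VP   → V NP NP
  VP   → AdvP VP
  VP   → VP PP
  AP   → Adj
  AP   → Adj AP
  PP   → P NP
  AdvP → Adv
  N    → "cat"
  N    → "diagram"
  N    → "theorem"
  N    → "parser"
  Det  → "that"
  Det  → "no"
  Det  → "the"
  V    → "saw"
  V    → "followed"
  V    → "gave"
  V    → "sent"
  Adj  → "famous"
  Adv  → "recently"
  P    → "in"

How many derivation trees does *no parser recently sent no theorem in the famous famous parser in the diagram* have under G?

9

Two of the 9 distinct bracketings:
[S [NP [Det no] [N parser]] [VP [AdvP [Adv recently]] [VP [V sent] [NP [NP [Det no] [N theorem]] [PP [P in] [NP [NP [Det the] [AP [Adj famous] [AP [Adj famous]]] [N parser]] [PP [P in] [NP [Det the] [N diagram]]]]]]]]]
[S [NP [Det no] [N parser]] [VP [AdvP [Adv recently]] [VP [V sent] [NP [NP [NP [Det no] [N theorem]] [PP [P in] [NP [Det the] [AP [Adj famous] [AP [Adj famous]]] [N parser]]]] [PP [P in] [NP [Det the] [N diagram]]]]]]]
The trees differ in how a recursive rule is bracketed over the same span.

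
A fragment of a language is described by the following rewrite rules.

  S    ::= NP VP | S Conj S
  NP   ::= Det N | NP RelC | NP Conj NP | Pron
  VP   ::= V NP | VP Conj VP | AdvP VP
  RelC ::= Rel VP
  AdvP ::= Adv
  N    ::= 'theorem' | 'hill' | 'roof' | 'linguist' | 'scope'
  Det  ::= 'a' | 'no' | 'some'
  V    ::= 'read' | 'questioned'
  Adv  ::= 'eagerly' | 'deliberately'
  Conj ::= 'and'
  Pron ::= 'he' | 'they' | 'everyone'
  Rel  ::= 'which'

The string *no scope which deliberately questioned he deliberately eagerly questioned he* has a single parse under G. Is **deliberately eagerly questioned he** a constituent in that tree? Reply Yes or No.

[S [NP [NP [Det no] [N scope]] [RelC [Rel which] [VP [AdvP [Adv deliberately]] [VP [V questioned] [NP [Pron he]]]]]] [VP [AdvP [Adv deliberately]] [VP [AdvP [Adv eagerly]] [VP [V questioned] [NP [Pron he]]]]]]
The words 'deliberately eagerly questioned he' are exhaustively dominated by a single VP node (built by VP → AdvP VP), so they form a constituent.

Yes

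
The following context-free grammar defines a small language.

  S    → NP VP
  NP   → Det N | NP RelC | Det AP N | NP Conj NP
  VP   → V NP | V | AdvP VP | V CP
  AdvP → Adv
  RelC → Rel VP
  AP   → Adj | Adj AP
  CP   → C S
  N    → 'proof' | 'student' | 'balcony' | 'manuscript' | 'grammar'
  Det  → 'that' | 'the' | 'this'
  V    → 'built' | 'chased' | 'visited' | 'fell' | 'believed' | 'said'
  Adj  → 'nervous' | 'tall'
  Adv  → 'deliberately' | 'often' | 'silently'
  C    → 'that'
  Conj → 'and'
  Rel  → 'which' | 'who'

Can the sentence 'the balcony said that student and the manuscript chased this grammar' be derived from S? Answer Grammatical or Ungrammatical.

Ungrammatical

For S → NP VP, the only prefix that parses as NP is 'the balcony', but the remainder 'said that student and the manuscript chased this grammar' is not a VP under these rules.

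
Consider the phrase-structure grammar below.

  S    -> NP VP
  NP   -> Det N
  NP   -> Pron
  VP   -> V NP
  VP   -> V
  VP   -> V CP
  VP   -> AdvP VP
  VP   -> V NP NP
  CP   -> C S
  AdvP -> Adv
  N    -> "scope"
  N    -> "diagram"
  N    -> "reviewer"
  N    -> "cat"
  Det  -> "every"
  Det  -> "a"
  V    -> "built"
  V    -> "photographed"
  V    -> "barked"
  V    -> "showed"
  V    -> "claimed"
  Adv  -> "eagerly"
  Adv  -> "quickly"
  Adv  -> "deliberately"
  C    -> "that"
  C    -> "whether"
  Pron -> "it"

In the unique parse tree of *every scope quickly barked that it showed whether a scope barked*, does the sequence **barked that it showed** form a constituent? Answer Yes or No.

No

[S [NP [Det every] [N scope]] [VP [AdvP [Adv quickly]] [VP [V barked] [CP [C that] [S [NP [Pron it]] [VP [V showed] [CP [C whether] [S [NP [Det a] [N scope]] [VP [V barked]]]]]]]]]]
The smallest constituent containing 'barked that it showed' is the VP spanning 'barked that it showed whether a scope barked'; no single node in the tree dominates exactly the given words.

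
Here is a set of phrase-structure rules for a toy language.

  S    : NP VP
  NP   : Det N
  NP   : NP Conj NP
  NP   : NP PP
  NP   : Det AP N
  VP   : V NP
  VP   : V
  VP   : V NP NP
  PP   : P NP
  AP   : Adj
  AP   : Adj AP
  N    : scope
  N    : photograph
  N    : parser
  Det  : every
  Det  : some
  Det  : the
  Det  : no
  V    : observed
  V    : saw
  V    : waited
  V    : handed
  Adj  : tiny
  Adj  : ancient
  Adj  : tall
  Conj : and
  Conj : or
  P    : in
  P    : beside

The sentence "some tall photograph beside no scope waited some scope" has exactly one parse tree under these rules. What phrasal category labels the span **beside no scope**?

PP

[S [NP [NP [Det some] [AP [Adj tall]] [N photograph]] [PP [P beside] [NP [Det no] [N scope]]]] [VP [V waited] [NP [Det some] [N scope]]]]
The span 'beside no scope' is the PP node built by PP → P NP.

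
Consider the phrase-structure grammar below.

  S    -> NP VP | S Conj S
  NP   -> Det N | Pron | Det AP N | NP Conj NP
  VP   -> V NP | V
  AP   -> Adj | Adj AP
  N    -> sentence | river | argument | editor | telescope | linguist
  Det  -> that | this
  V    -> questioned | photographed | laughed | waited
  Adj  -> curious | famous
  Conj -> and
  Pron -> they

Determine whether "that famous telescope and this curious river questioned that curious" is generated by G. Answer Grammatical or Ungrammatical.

Ungrammatical

For S → NP VP, every NP-prefix leaves a non-VP remainder: after 'that famous telescope' the remainder is not a VP; after 'that famous telescope and this curious river' the remainder is not a VP. The alternative S rule S → S Conj S likewise has no satisfying split.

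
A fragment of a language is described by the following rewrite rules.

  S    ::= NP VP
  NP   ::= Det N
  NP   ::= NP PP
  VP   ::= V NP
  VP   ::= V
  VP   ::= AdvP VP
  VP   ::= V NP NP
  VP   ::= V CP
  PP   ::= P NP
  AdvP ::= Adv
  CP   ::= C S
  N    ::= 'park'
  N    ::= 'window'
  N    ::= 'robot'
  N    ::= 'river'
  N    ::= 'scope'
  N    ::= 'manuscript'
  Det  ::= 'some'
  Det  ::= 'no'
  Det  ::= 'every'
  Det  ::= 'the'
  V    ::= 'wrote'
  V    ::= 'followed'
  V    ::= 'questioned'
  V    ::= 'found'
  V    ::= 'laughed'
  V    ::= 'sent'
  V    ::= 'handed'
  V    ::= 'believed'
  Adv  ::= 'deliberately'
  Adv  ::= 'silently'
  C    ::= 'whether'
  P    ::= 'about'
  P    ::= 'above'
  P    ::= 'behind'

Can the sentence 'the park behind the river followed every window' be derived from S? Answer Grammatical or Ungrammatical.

Grammatical

S
  NP
    NP
      Det: the
      N: park
    PP
      P: behind
      NP
        Det: the
        N: river
  VP
    V: followed
    NP
      Det: every
      N: window
The bracketing above is licensed at every node by one of the given productions, with S at the root.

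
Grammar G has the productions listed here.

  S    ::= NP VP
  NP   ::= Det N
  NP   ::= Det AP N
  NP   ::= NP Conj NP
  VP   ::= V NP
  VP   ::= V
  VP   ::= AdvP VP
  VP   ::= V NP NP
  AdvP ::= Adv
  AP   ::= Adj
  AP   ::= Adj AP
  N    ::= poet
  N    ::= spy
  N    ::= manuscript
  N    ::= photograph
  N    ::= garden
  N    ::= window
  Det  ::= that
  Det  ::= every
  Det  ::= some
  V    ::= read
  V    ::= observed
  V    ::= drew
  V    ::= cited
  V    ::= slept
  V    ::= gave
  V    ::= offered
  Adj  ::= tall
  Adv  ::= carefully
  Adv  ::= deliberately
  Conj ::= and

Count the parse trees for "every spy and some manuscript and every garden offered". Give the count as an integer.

2

The two bracketings:
[S [NP [NP [Det every] [N spy]] [Conj and] [NP [NP [Det some] [N manuscript]] [Conj and] [NP [Det every] [N garden]]]] [VP [V offered]]]
[S [NP [NP [NP [Det every] [N spy]] [Conj and] [NP [Det some] [N manuscript]]] [Conj and] [NP [Det every] [N garden]]] [VP [V offered]]]
The trees differ in how a recursive rule is bracketed over the same span.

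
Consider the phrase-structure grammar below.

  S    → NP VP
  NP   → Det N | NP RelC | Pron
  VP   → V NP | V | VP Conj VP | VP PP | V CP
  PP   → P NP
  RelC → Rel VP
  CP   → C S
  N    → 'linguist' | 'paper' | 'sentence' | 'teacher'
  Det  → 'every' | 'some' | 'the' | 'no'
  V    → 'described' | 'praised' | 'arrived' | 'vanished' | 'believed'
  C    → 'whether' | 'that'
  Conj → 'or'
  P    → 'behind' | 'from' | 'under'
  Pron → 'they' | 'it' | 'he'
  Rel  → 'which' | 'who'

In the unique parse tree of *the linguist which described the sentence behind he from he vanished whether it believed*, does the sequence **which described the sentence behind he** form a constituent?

No

[S [NP [NP [Det the] [N linguist]] [RelC [Rel which] [VP [VP [VP [V described] [NP [Det the] [N sentence]]] [PP [P behind] [NP [Pron he]]]] [PP [P from] [NP [Pron he]]]]]] [VP [V vanished] [CP [C whether] [S [NP [Pron it]] [VP [V believed]]]]]]
The smallest constituent containing 'which described the sentence behind he' is the RelC spanning 'which described the sentence behind he from he'; no single node in the tree dominates exactly the given words.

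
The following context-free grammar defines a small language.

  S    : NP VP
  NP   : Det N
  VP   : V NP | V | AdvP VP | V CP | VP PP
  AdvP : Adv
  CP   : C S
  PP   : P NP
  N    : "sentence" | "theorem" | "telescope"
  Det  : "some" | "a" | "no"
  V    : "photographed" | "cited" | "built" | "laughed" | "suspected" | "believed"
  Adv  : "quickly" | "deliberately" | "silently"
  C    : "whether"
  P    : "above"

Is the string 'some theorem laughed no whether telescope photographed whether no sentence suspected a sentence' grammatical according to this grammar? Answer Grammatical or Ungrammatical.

Ungrammatical

A Det word can never sit immediately before a C word in any string this grammar generates, so the substring 'no whether' rules out a derivation.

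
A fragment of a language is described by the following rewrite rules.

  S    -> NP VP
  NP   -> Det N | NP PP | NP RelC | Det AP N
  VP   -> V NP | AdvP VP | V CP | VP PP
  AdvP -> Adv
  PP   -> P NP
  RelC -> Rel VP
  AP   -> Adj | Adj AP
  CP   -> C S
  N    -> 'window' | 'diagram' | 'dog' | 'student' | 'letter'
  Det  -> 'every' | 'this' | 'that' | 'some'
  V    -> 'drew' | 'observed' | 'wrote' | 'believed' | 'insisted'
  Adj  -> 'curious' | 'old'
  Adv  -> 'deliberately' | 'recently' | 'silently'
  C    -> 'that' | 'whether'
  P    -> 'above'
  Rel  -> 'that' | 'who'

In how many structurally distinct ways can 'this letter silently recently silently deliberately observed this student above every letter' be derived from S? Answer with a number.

6

Two of the 6 distinct bracketings:
[S [NP [Det this] [N letter]] [VP [AdvP [Adv silently]] [VP [AdvP [Adv recently]] [VP [AdvP [Adv silently]] [VP [AdvP [Adv deliberately]] [VP [V observed] [NP [NP [Det this] [N student]] [PP [P above] [NP [Det every] [N letter]]]]]]]]]]
[S [NP [Det this] [N letter]] [VP [AdvP [Adv silently]] [VP [AdvP [Adv recently]] [VP [AdvP [Adv silently]] [VP [AdvP [Adv deliberately]] [VP [VP [V observed] [NP [Det this] [N student]]] [PP [P above] [NP [Det every] [N letter]]]]]]]]]
The difference turns on whether NP → NP PP is used at the relevant span, versus an alternative expansion of NP.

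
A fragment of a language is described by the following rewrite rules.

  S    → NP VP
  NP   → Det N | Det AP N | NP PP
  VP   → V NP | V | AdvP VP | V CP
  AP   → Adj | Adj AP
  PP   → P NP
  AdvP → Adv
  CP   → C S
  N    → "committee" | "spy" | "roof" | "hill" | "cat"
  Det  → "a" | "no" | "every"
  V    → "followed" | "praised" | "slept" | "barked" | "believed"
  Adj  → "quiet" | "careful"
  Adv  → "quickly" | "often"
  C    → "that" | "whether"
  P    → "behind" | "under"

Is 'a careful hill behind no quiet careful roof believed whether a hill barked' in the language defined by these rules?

[S [NP [NP [Det a] [AP [Adj careful]] [N hill]] [PP [P behind] [NP [Det no] [AP [Adj quiet] [AP [Adj careful]]] [N roof]]]] [VP [V believed] [CP [C whether] [S [NP [Det a] [N hill]] [VP [V barked]]]]]]
Every word is introduced by a lexical rule and the phrasal rules combine the resulting categories into a single S.

Grammatical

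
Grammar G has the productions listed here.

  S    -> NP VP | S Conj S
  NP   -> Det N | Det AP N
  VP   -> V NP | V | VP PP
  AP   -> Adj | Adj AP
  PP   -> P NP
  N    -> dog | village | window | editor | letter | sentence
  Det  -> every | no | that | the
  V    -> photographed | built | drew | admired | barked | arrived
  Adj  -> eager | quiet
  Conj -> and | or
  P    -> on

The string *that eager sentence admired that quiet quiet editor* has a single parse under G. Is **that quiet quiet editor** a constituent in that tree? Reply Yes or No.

Yes

[S [NP [Det that] [AP [Adj eager]] [N sentence]] [VP [V admired] [NP [Det that] [AP [Adj quiet] [AP [Adj quiet]]] [N editor]]]]
The words 'that quiet quiet editor' are exhaustively dominated by a single NP node (built by NP → Det AP N), so they form a constituent.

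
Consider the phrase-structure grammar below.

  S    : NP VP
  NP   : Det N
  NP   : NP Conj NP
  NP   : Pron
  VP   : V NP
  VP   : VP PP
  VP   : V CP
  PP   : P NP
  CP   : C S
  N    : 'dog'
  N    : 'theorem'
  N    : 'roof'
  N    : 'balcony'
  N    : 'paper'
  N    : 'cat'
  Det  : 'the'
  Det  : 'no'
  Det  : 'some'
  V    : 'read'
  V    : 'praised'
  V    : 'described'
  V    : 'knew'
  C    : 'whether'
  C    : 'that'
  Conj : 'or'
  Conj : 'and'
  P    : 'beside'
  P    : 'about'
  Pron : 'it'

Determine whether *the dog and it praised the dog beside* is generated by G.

For S → NP VP, every NP-prefix leaves a non-VP remainder: after 'the dog' the remainder is not a VP; after 'the dog and it' the remainder is not a VP.

Ungrammatical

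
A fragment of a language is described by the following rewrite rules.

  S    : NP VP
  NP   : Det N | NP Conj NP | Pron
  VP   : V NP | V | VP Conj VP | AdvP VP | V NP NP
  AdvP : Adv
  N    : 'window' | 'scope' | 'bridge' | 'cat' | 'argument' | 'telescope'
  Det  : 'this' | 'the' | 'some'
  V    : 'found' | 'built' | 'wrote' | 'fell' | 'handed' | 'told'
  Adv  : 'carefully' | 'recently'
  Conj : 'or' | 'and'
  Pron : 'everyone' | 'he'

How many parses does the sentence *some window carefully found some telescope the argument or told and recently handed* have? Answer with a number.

Two of the 5 distinct bracketings:
[S [NP [Det some] [N window]] [VP [VP [AdvP [Adv carefully]] [VP [V found] [NP [Det some] [N telescope]] [NP [Det the] [N argument]]]] [Conj or] [VP [VP [V told]] [Conj and] [VP [AdvP [Adv recently]] [VP [V handed]]]]]]
[S [NP [Det some] [N window]] [VP [VP [VP [AdvP [Adv carefully]] [VP [V found] [NP [Det some] [N telescope]] [NP [Det the] [N argument]]]] [Conj or] [VP [V told]]] [Conj and] [VP [AdvP [Adv recently]] [VP [V handed]]]]]
The trees differ in how a recursive rule is bracketed over the same span.

5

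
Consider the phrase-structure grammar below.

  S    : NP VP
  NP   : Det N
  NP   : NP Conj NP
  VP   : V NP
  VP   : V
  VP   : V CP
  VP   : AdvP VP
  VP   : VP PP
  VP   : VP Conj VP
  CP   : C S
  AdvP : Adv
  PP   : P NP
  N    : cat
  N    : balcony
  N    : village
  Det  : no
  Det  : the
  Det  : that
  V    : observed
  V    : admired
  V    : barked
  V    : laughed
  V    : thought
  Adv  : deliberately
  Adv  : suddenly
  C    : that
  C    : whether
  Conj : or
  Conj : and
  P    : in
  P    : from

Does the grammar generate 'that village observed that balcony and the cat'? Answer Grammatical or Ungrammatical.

S
  NP
    Det: that
    N: village
  VP
    V: observed
    NP
      NP
        Det: that
        N: balcony
      Conj: and
      NP
        Det: the
        N: cat
Every word is introduced by a lexical rule and the phrasal rules combine the resulting categories into a single S.

Grammatical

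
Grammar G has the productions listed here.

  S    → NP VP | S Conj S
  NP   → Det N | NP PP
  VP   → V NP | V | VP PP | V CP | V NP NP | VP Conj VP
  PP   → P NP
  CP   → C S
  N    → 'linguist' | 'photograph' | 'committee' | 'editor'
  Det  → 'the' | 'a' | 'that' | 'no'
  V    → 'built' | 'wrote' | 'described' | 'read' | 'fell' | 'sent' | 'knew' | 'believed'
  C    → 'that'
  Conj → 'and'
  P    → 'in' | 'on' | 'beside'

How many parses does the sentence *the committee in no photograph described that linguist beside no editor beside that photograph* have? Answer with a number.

Two of the 5 distinct bracketings:
[S [NP [NP [Det the] [N committee]] [PP [P in] [NP [Det no] [N photograph]]]] [VP [V described] [NP [NP [Det that] [N linguist]] [PP [P beside] [NP [NP [Det no] [N editor]] [PP [P beside] [NP [Det that] [N photograph]]]]]]]]
[S [NP [NP [Det the] [N committee]] [PP [P in] [NP [Det no] [N photograph]]]] [VP [V described] [NP [NP [NP [Det that] [N linguist]] [PP [P beside] [NP [Det no] [N editor]]]] [PP [P beside] [NP [Det that] [N photograph]]]]]]
The trees differ in how a recursive rule is bracketed over the same span.

5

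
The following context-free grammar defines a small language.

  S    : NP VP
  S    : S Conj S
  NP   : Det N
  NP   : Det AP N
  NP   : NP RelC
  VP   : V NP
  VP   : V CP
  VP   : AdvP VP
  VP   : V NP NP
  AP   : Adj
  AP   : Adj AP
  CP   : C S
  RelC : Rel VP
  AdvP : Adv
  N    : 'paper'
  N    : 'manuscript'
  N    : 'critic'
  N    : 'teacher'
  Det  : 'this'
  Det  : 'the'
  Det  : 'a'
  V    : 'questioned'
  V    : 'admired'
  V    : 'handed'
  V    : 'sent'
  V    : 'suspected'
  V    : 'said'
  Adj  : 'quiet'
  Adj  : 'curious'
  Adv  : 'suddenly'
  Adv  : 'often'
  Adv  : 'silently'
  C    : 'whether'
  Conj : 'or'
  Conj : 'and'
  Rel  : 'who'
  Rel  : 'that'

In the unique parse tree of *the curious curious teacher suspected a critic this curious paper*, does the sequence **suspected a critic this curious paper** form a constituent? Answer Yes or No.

[S [NP [Det the] [AP [Adj curious] [AP [Adj curious]]] [N teacher]] [VP [V suspected] [NP [Det a] [N critic]] [NP [Det this] [AP [Adj curious]] [N paper]]]]
The words 'suspected a critic this curious paper' are exhaustively dominated by a single VP node (built by VP → V NP NP), so they form a constituent.

Yes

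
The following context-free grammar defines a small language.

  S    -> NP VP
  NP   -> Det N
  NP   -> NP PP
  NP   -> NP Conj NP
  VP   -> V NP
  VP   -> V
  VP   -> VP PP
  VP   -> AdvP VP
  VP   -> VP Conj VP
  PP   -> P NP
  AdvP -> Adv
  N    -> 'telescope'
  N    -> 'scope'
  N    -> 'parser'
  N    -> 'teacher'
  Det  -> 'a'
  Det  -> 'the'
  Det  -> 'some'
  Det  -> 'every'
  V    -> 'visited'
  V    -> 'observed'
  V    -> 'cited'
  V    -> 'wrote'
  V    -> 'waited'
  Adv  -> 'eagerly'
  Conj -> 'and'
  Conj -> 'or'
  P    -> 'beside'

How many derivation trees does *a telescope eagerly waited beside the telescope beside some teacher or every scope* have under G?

Two of the 7 distinct bracketings:
[S [NP [Det a] [N telescope]] [VP [VP [AdvP [Adv eagerly]] [VP [V waited]]] [PP [P beside] [NP [NP [Det the] [N telescope]] [PP [P beside] [NP [NP [Det some] [N teacher]] [Conj or] [NP [Det every] [N scope]]]]]]]]
[S [NP [Det a] [N telescope]] [VP [VP [AdvP [Adv eagerly]] [VP [V waited]]] [PP [P beside] [NP [NP [NP [Det the] [N telescope]] [PP [P beside] [NP [Det some] [N teacher]]]] [Conj or] [NP [Det every] [N scope]]]]]]
The trees differ in how a recursive rule is bracketed over the same span.

7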